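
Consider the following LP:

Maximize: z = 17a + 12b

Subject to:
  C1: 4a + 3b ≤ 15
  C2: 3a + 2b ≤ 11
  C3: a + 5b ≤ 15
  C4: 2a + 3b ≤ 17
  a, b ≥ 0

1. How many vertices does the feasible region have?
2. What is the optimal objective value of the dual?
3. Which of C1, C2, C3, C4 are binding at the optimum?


1. 5
2. 63
3. C1, C2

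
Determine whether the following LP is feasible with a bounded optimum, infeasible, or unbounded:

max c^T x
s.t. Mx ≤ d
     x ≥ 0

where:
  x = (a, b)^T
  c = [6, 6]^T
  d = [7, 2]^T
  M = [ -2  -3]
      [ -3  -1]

Unbounded (objective can increase without bound)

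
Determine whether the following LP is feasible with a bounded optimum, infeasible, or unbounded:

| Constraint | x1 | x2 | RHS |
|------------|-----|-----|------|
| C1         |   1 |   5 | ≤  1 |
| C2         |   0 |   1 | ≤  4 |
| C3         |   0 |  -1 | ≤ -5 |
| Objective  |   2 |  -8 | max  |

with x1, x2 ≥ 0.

Infeasible (no feasible solution exists)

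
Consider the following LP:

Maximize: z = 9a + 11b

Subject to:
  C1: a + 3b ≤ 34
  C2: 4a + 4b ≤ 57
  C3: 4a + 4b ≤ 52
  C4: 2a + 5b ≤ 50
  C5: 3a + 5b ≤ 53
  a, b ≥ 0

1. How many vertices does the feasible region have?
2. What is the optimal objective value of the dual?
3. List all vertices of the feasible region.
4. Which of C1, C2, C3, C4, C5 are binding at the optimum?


1. 5
2. 131
3. (0, 0), (13, 0), (6, 7), (3, 8.8), (0, 10)
4. C3, C5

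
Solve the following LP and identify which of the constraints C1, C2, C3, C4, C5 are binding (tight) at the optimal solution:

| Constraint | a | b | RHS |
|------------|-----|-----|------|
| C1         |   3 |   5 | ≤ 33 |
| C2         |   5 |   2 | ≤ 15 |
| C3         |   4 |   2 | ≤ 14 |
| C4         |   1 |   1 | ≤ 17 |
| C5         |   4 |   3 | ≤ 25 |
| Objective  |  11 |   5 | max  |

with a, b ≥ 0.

At a = 1, b = 5, compute slack b - a·x for each constraint:
  C1: 33 − 28 = 5  (slack)
  C2: 15 − 15 = 0  (binding)
  C3: 14 − 14 = 0  (binding)
  C4: 17 − 6 = 11  (slack)
  C5: 25 − 19 = 6  (slack)

Optimal: a = 1, b = 5
Binding: C2, C3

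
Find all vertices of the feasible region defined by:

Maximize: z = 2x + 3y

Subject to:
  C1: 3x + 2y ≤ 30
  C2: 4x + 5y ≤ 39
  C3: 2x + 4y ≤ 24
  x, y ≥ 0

(0, 0), (9.75, 0), (6, 3), (0, 6)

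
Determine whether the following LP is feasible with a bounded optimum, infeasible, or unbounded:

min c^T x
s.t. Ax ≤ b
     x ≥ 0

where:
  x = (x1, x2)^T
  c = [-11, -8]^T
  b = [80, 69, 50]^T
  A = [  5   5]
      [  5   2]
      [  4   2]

Feasible with a bounded optimal solution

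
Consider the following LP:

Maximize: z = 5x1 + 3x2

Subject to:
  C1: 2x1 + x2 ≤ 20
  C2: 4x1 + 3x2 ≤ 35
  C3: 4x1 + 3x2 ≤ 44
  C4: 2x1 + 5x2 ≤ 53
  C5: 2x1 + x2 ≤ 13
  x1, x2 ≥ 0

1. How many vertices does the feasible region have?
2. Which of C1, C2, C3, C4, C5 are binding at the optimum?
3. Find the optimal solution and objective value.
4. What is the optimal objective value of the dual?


1. 5
2. C2, C5
3. x1 = 2, x2 = 9, z = 37
4. 37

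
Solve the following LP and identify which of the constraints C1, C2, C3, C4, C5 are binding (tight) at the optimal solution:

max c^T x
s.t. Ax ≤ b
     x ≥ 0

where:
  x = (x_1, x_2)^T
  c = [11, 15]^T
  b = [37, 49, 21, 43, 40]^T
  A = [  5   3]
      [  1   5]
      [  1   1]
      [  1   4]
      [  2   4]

At x_1 = 2, x_2 = 9, compute slack b - a·x for each constraint:
  C1: 37 − 37 = 0  (binding)
  C2: 49 − 47 = 2  (slack)
  C3: 21 − 11 = 10  (slack)
  C4: 43 − 38 = 5  (slack)
  C5: 40 − 40 = 0  (binding)

Optimal: x_1 = 2, x_2 = 9
Binding: C1, C5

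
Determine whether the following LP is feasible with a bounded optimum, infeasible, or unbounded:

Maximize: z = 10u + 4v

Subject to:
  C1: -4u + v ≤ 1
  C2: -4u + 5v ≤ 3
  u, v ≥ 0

Unbounded (objective can increase without bound)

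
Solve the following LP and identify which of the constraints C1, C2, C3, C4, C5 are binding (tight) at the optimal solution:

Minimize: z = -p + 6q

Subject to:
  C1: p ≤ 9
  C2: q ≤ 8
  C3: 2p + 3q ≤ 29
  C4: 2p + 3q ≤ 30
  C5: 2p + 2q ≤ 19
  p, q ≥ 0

At p = 9, q = 0, compute slack b - a·x for each constraint:
  C1: 9 − 9 = 0  (binding)
  C2: 8 − 0 = 8  (slack)
  C3: 29 − 18 = 11  (slack)
  C4: 30 − 18 = 12  (slack)
  C5: 19 − 18 = 1  (slack)

Optimal: p = 9, q = 0
Binding: C1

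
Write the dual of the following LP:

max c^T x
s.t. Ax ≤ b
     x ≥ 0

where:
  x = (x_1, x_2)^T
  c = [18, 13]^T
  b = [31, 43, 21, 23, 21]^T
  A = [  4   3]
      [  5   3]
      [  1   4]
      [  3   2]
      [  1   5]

Primal max cᵀx s.t. Ax ≤ b, x ≥ 0  →  Dual min bᵀy s.t. Aᵀy ≥ c, y ≥ 0.

Minimize: z = 31y1 + 43y2 + 21y3 + 23y4 + 21y5

Subject to:
  4y1 + 5y2 + y3 + 3y4 + y5 ≥ 18
  3y1 + 3y2 + 4y3 + 2y4 + 5y5 ≥ 13
  y1, y2, y3, y4, y5 ≥ 0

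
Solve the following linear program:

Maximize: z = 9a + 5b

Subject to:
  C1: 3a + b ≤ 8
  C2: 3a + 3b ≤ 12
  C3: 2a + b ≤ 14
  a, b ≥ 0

Evaluate the objective at each vertex of the feasible region:
  z(0, 0) = 0
  z(2.667, 0) = 24
  z(2, 2) = 28  ←
  z(0, 4) = 20
The maximum is at a = 2, b = 2.

a = 2, b = 2, z = 28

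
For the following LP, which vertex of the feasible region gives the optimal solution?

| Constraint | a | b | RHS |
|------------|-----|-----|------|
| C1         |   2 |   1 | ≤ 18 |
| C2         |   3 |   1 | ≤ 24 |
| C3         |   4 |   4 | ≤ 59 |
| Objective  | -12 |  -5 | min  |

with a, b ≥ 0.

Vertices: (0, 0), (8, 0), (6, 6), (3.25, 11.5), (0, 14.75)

Evaluate the objective at each vertex of the feasible region:
  z(0, 0) = 0
  z(8, 0) = -96
  z(6, 6) = -102  ←
  z(3.25, 11.5) = -96.5
  z(0, 14.75) = -73.75
The minimum is at a = 6, b = 6.

(6, 6)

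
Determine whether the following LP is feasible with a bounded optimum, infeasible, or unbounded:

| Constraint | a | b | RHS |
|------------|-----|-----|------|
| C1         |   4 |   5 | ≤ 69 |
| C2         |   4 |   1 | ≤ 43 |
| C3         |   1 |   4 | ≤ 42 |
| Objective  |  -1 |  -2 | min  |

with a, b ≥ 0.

Feasible with a bounded optimal solution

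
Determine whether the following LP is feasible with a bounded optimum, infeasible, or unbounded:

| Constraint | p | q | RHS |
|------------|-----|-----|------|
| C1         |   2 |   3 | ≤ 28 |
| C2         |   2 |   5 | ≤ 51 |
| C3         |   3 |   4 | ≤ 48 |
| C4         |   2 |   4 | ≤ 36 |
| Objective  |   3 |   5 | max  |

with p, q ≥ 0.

Feasible with a bounded optimal solution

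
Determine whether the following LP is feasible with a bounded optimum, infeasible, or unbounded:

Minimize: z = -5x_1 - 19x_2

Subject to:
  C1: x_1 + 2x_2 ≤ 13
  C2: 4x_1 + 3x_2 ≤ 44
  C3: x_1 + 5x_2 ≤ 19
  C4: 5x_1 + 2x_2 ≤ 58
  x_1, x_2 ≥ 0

Feasible with a bounded optimal solution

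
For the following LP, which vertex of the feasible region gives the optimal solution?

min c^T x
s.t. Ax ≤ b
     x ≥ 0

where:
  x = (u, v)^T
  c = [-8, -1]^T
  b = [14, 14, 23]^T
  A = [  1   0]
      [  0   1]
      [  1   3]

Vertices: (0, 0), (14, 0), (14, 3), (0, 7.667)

Evaluate the objective at each vertex of the feasible region:
  z(0, 0) = 0
  z(14, 0) = -112
  z(14, 3) = -115  ←
  z(0, 7.667) = -7.667
The minimum is at u = 14, v = 3.

(14, 3)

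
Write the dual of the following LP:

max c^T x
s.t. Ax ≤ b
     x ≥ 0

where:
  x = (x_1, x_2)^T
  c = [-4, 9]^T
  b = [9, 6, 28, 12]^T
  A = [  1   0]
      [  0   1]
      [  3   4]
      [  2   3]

Primal max cᵀx s.t. Ax ≤ b, x ≥ 0  →  Dual min bᵀy s.t. Aᵀy ≥ c, y ≥ 0.

Minimize: z = 9y1 + 6y2 + 28y3 + 12y4

Subject to:
  y1 + 3y3 + 2y4 ≥ -4
  y2 + 4y3 + 3y4 ≥ 9
  y1, y2, y3, y4 ≥ 0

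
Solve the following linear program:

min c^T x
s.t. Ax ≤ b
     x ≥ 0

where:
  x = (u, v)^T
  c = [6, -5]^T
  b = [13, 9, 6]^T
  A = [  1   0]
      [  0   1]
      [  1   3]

Evaluate the objective at each vertex of the feasible region:
  z(0, 0) = 0
  z(6, 0) = 36
  z(0, 2) = -10  ←
The minimum is at u = 0, v = 2.

u = 0, v = 2, z = -10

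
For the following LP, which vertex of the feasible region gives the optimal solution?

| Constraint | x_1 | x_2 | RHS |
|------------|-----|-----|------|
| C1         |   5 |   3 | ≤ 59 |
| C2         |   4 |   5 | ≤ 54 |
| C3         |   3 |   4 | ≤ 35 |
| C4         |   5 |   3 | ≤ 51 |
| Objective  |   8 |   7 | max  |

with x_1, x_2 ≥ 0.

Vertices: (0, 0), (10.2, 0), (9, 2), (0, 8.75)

Evaluate the objective at each vertex of the feasible region:
  z(0, 0) = 0
  z(10.2, 0) = 81.6
  z(9, 2) = 86  ←
  z(0, 8.75) = 61.25
The maximum is at x_1 = 9, x_2 = 2.

(9, 2)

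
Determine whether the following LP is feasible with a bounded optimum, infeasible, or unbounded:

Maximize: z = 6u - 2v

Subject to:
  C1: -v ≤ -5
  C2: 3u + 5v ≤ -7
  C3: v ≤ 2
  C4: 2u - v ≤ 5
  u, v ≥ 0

Infeasible (no feasible solution exists)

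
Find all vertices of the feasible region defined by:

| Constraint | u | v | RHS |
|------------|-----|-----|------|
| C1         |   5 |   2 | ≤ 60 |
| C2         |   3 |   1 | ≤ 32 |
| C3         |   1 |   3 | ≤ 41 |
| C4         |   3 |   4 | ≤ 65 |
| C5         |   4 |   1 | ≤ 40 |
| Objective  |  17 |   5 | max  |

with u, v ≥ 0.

(0, 0), (10, 0), (8, 8), (7, 11), (6.2, 11.6), (0, 13.67)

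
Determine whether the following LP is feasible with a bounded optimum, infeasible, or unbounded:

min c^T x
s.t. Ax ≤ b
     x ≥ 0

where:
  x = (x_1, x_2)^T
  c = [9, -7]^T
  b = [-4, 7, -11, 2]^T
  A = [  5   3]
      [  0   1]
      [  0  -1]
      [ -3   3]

Infeasible (no feasible solution exists)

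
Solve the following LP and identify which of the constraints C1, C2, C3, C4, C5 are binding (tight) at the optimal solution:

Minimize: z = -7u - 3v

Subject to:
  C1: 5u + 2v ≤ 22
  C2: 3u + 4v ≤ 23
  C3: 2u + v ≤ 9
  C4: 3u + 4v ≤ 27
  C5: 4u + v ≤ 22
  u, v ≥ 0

At u = 4, v = 1, compute slack b - a·x for each constraint:
  C1: 22 − 22 = 0  (binding)
  C2: 23 − 16 = 7  (slack)
  C3: 9 − 9 = 0  (binding)
  C4: 27 − 16 = 11  (slack)
  C5: 22 − 17 = 5  (slack)

Optimal: u = 4, v = 1
Binding: C1, C3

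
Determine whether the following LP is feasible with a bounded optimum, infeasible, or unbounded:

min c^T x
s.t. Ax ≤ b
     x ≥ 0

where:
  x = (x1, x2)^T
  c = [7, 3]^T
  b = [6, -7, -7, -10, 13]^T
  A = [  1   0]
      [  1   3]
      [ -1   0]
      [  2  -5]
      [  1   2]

Infeasible (no feasible solution exists)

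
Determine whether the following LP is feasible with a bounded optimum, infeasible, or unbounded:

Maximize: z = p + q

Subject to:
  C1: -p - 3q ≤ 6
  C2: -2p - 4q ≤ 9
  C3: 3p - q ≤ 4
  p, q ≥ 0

Unbounded (objective can increase without bound)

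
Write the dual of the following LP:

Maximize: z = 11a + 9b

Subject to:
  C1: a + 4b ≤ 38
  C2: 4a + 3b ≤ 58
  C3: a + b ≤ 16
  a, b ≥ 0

Primal max cᵀx s.t. Ax ≤ b, x ≥ 0  →  Dual min bᵀy s.t. Aᵀy ≥ c, y ≥ 0.

Minimize: z = 38y1 + 58y2 + 16y3

Subject to:
  y1 + 4y2 + y3 ≥ 11
  4y1 + 3y2 + y3 ≥ 9
  y1, y2, y3 ≥ 0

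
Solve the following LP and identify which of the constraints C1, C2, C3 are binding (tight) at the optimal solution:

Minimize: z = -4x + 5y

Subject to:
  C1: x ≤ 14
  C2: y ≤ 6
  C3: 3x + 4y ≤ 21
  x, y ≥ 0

At x = 7, y = 0, compute slack b - a·x for each constraint:
  C1: 14 − 7 = 7  (slack)
  C2: 6 − 0 = 6  (slack)
  C3: 21 − 21 = 0  (binding)

Optimal: x = 7, y = 0
Binding: C3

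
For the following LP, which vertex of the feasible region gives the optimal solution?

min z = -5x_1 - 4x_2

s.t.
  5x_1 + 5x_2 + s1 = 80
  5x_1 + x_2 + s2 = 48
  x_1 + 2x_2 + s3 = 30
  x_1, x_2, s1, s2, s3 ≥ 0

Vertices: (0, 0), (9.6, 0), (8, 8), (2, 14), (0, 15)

Evaluate the objective at each vertex of the feasible region:
  z(0, 0) = 0
  z(9.6, 0) = -48
  z(8, 8) = -72  ←
  z(2, 14) = -66
  z(0, 15) = -60
The minimum is at x_1 = 8, x_2 = 8.

(8, 8)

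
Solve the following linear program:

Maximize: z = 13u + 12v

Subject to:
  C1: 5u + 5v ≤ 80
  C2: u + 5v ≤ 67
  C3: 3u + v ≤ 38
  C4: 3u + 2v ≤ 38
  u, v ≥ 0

Evaluate the objective at each vertex of the feasible region:
  z(0, 0) = 0
  z(12.67, 0) = 164.7
  z(6, 10) = 198  ←
  z(3.25, 12.75) = 195.2
  z(0, 13.4) = 160.8
The maximum is at u = 6, v = 10.

u = 6, v = 10, z = 198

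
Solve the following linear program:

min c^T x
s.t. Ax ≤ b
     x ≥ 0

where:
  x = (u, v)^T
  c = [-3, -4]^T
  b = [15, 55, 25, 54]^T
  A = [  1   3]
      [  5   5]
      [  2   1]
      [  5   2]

Evaluate the objective at each vertex of the feasible region:
  z(0, 0) = 0
  z(10.8, 0) = -32.4
  z(10.67, 0.3333) = -33.33
  z(9, 2) = -35  ←
  z(0, 5) = -20
The minimum is at u = 9, v = 2.

u = 9, v = 2, z = -35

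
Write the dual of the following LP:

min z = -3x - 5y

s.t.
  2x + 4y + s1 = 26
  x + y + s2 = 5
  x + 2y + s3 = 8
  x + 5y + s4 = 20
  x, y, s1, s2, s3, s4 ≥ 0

Primal min cᵀx s.t. Ax ≤ b, x ≥ 0  →  Dual max −bᵀy s.t. Aᵀy ≥ −c, y ≥ 0.

Maximize: z = -26y1 - 5y2 - 8y3 - 20y4

Subject to:
  2y1 + y2 + y3 + y4 ≥ 3
  4y1 + y2 + 2y3 + 5y4 ≥ 5
  y1, y2, y3, y4 ≥ 0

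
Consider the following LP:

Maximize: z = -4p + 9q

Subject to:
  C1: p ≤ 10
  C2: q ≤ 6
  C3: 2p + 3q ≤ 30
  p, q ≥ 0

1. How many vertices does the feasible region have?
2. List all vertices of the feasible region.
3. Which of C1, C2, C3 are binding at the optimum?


1. 5
2. (0, 0), (10, 0), (10, 3.333), (6, 6), (0, 6)
3. C2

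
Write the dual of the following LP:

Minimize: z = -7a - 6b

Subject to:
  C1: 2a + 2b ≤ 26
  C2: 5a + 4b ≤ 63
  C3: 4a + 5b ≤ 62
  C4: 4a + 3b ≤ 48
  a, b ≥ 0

Primal min cᵀx s.t. Ax ≤ b, x ≥ 0  →  Dual max −bᵀy s.t. Aᵀy ≥ −c, y ≥ 0.

Maximize: z = -26y1 - 63y2 - 62y3 - 48y4

Subject to:
  2y1 + 5y2 + 4y3 + 4y4 ≥ 7
  2y1 + 4y2 + 5y3 + 3y4 ≥ 6
  y1, y2, y3, y4 ≥ 0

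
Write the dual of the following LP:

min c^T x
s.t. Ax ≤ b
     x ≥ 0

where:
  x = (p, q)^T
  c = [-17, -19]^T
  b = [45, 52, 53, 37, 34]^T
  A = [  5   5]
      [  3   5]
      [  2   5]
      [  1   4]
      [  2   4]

Primal min cᵀx s.t. Ax ≤ b, x ≥ 0  →  Dual max −bᵀy s.t. Aᵀy ≥ −c, y ≥ 0.

Maximize: z = -45y1 - 52y2 - 53y3 - 37y4 - 34y5

Subject to:
  5y1 + 3y2 + 2y3 + y4 + 2y5 ≥ 17
  5y1 + 5y2 + 5y3 + 4y4 + 4y5 ≥ 19
  y1, y2, y3, y4, y5 ≥ 0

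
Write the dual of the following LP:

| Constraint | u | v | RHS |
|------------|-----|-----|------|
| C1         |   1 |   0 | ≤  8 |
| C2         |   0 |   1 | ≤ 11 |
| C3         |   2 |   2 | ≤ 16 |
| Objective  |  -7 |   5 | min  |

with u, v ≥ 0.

Primal min cᵀx s.t. Ax ≤ b, x ≥ 0  →  Dual max −bᵀy s.t. Aᵀy ≥ −c, y ≥ 0.

Maximize: z = -8y1 - 11y2 - 16y3

Subject to:
  y1 + 2y3 ≥ 7
  y2 + 2y3 ≥ -5
  y1, y2, y3 ≥ 0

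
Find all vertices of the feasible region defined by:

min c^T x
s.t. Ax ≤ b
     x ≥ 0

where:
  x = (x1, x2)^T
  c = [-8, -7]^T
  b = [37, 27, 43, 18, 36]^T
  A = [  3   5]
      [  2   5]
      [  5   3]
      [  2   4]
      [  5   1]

(0, 0), (7.2, 0), (7, 1), (0, 4.5)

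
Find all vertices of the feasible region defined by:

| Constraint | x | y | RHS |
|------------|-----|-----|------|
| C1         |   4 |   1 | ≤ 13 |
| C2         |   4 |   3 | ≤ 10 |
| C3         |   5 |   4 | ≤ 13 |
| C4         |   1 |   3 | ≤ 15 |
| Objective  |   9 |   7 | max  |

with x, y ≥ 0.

(0, 0), (2.5, 0), (1, 2), (0, 3.25)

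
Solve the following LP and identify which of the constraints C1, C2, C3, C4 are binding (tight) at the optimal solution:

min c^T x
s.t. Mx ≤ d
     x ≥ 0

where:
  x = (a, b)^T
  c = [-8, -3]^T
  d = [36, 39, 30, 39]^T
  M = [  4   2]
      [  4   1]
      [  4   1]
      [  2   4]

At a = 6, b = 6, compute slack b - a·x for each constraint:
  C1: 36 − 36 = 0  (binding)
  C2: 39 − 30 = 9  (slack)
  C3: 30 − 30 = 0  (binding)
  C4: 39 − 36 = 3  (slack)

Optimal: a = 6, b = 6
Binding: C1, C3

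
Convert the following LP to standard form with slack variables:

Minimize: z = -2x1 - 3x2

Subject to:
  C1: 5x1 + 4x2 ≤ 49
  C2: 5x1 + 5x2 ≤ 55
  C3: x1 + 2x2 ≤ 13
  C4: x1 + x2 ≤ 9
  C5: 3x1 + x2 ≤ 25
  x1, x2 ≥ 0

min z = -2x1 - 3x2

s.t.
  5x1 + 4x2 + s1 = 49
  5x1 + 5x2 + s2 = 55
  x1 + 2x2 + s3 = 13
  x1 + x2 + s4 = 9
  3x1 + x2 + s5 = 25
  x1, x2, s1, s2, s3, s4, s5 ≥ 0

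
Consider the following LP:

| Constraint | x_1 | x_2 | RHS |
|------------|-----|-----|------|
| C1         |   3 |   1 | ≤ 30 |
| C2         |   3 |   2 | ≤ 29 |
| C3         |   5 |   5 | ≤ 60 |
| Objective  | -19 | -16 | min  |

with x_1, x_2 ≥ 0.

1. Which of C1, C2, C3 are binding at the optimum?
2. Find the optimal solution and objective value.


1. C2, C3
2. x_1 = 5, x_2 = 7, z = -207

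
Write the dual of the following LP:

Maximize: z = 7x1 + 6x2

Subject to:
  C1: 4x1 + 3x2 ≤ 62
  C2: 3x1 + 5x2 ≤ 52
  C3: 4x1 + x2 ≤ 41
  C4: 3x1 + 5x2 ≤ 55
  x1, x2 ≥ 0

Primal max cᵀx s.t. Ax ≤ b, x ≥ 0  →  Dual min bᵀy s.t. Aᵀy ≥ c, y ≥ 0.

Minimize: z = 62y1 + 52y2 + 41y3 + 55y4

Subject to:
  4y1 + 3y2 + 4y3 + 3y4 ≥ 7
  3y1 + 5y2 + y3 + 5y4 ≥ 6
  y1, y2, y3, y4 ≥ 0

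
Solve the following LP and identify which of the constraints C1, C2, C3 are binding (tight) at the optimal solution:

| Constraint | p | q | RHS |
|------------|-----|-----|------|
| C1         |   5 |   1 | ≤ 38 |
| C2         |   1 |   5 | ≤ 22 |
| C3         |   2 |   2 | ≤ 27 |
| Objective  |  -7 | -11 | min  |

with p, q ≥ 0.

At p = 7, q = 3, compute slack b - a·x for each constraint:
  C1: 38 − 38 = 0  (binding)
  C2: 22 − 22 = 0  (binding)
  C3: 27 − 20 = 7  (slack)

Optimal: p = 7, q = 3
Binding: C1, C2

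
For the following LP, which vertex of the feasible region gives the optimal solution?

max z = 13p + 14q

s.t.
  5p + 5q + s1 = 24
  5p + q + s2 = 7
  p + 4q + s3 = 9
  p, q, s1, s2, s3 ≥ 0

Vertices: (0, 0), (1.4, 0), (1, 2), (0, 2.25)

Evaluate the objective at each vertex of the feasible region:
  z(0, 0) = 0
  z(1.4, 0) = 18.2
  z(1, 2) = 41  ←
  z(0, 2.25) = 31.5
The maximum is at p = 1, q = 2.

(1, 2)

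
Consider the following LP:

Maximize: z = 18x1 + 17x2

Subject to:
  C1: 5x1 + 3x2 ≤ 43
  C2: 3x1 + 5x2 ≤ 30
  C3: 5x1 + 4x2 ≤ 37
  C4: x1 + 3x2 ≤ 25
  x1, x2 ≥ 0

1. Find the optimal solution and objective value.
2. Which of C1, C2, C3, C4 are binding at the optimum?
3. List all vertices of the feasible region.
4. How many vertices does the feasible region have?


1. x1 = 5, x2 = 3, z = 141
2. C2, C3
3. (0, 0), (7.4, 0), (5, 3), (0, 6)
4. 4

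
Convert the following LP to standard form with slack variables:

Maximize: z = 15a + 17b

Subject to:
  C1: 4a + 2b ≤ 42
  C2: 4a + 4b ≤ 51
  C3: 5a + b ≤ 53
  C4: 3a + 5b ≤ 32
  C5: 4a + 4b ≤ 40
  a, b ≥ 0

max z = 15a + 17b

s.t.
  4a + 2b + s1 = 42
  4a + 4b + s2 = 51
  5a + b + s3 = 53
  3a + 5b + s4 = 32
  4a + 4b + s5 = 40
  a, b, s1, s2, s3, s4, s5 ≥ 0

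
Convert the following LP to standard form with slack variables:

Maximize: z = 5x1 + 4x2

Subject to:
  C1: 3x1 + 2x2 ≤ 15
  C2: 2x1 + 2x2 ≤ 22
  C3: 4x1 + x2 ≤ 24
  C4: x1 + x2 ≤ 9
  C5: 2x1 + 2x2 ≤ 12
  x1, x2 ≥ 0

max z = 5x1 + 4x2

s.t.
  3x1 + 2x2 + s1 = 15
  2x1 + 2x2 + s2 = 22
  4x1 + x2 + s3 = 24
  x1 + x2 + s4 = 9
  2x1 + 2x2 + s5 = 12
  x1, x2, s1, s2, s3, s4, s5 ≥ 0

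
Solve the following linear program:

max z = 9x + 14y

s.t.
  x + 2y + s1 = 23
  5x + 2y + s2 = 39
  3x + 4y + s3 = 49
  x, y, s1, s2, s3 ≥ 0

Evaluate the objective at each vertex of the feasible region:
  z(0, 0) = 0
  z(7.8, 0) = 70.2
  z(4.143, 9.143) = 165.3
  z(3, 10) = 167  ←
  z(0, 11.5) = 161
The maximum is at x = 3, y = 10.

x = 3, y = 10, z = 167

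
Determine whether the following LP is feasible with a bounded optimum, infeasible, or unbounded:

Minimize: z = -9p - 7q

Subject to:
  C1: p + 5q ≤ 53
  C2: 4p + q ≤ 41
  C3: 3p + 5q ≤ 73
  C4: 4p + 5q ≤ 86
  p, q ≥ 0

Feasible with a bounded optimal solution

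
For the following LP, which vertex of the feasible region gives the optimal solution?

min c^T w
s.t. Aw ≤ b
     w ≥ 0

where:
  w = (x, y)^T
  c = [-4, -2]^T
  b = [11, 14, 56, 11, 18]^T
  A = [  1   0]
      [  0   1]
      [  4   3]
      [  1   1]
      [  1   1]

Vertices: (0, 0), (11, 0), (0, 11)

Evaluate the objective at each vertex of the feasible region:
  z(0, 0) = 0
  z(11, 0) = -44  ←
  z(0, 11) = -22
The minimum is at x = 11, y = 0.

(11, 0)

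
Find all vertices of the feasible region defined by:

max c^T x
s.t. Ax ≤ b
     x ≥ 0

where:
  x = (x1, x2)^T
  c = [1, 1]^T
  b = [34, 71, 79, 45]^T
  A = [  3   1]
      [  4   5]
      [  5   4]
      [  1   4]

(0, 0), (11.33, 0), (9, 7), (5.364, 9.909), (0, 11.25)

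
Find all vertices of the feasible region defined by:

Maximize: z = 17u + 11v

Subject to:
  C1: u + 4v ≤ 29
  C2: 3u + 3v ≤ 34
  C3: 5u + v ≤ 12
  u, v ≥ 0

(0, 0), (2.4, 0), (1, 7), (0, 7.25)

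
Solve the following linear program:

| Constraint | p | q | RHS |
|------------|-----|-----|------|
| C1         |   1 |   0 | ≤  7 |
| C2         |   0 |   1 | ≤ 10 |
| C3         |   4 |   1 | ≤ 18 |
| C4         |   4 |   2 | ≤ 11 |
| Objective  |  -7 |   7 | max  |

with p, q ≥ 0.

Evaluate the objective at each vertex of the feasible region:
  z(0, 0) = 0
  z(2.75, 0) = -19.25
  z(0, 5.5) = 38.5  ←
The maximum is at p = 0, q = 5.5.

p = 0, q = 5.5, z = 38.5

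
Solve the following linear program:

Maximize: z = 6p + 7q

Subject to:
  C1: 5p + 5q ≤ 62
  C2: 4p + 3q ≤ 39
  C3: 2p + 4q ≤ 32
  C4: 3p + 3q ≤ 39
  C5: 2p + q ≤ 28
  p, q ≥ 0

Evaluate the objective at each vertex of the feasible region:
  z(0, 0) = 0
  z(9.75, 0) = 58.5
  z(6, 5) = 71  ←
  z(0, 8) = 56
The maximum is at p = 6, q = 5.

p = 6, q = 5, z = 71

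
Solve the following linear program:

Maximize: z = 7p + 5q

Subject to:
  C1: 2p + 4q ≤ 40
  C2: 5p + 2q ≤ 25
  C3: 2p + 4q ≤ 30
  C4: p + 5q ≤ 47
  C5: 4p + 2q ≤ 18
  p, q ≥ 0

Evaluate the objective at each vertex of the feasible region:
  z(0, 0) = 0
  z(4.5, 0) = 31.5
  z(1, 7) = 42  ←
  z(0, 7.5) = 37.5
The maximum is at p = 1, q = 7.

p = 1, q = 7, z = 42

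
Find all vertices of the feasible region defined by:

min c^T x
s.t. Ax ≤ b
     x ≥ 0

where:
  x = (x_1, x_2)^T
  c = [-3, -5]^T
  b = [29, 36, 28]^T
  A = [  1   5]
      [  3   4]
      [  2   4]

(0, 0), (12, 0), (8, 3), (4, 5), (0, 5.8)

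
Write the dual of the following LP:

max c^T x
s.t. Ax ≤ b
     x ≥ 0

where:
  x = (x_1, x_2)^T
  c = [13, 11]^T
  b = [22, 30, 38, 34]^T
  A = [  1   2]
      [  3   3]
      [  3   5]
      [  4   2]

Primal max cᵀx s.t. Ax ≤ b, x ≥ 0  →  Dual min bᵀy s.t. Aᵀy ≥ c, y ≥ 0.

Minimize: z = 22y1 + 30y2 + 38y3 + 34y4

Subject to:
  y1 + 3y2 + 3y3 + 4y4 ≥ 13
  2y1 + 3y2 + 5y3 + 2y4 ≥ 11
  y1, y2, y3, y4 ≥ 0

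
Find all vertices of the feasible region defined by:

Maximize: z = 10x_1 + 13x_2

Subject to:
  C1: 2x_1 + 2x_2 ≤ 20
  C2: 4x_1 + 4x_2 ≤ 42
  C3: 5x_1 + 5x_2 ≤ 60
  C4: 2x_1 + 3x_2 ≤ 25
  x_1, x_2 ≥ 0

(0, 0), (10, 0), (5, 5), (0, 8.333)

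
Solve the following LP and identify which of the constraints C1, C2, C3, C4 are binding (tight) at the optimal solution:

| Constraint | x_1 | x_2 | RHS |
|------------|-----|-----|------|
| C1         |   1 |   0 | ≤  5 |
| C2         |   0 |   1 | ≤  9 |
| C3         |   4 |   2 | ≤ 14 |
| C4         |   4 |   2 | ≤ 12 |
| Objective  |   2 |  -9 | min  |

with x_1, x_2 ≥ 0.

At x_1 = 0, x_2 = 6, compute slack b - a·x for each constraint:
  C1: 5 − 0 = 5  (slack)
  C2: 9 − 6 = 3  (slack)
  C3: 14 − 12 = 2  (slack)
  C4: 12 − 12 = 0  (binding)

Optimal: x_1 = 0, x_2 = 6
Binding: C4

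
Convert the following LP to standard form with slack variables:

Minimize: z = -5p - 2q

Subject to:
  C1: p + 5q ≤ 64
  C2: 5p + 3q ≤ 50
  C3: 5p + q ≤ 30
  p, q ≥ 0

min z = -5p - 2q

s.t.
  p + 5q + s1 = 64
  5p + 3q + s2 = 50
  5p + q + s3 = 30
  p, q, s1, s2, s3 ≥ 0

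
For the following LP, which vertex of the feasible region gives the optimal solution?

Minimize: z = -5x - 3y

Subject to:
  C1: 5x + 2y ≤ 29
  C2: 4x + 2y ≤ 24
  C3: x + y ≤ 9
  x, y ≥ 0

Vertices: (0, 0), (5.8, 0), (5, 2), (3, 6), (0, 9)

Evaluate the objective at each vertex of the feasible region:
  z(0, 0) = 0
  z(5.8, 0) = -29
  z(5, 2) = -31
  z(3, 6) = -33  ←
  z(0, 9) = -27
The minimum is at x = 3, y = 6.

(3, 6)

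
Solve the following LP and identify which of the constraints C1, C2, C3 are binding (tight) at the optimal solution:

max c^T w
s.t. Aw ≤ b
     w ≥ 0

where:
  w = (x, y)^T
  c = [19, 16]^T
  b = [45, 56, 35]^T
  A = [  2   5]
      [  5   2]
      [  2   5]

At x = 10, y = 3, compute slack b - a·x for each constraint:
  C1: 45 − 35 = 10  (slack)
  C2: 56 − 56 = 0  (binding)
  C3: 35 − 35 = 0  (binding)

Optimal: x = 10, y = 3
Binding: C2, C3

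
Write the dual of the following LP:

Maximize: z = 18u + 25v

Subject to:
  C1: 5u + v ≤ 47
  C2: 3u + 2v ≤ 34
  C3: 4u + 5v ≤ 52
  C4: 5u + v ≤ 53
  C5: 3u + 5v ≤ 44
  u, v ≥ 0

Primal max cᵀx s.t. Ax ≤ b, x ≥ 0  →  Dual min bᵀy s.t. Aᵀy ≥ c, y ≥ 0.

Minimize: z = 47y1 + 34y2 + 52y3 + 53y4 + 44y5

Subject to:
  5y1 + 3y2 + 4y3 + 5y4 + 3y5 ≥ 18
  y1 + 2y2 + 5y3 + y4 + 5y5 ≥ 25
  y1, y2, y3, y4, y5 ≥ 0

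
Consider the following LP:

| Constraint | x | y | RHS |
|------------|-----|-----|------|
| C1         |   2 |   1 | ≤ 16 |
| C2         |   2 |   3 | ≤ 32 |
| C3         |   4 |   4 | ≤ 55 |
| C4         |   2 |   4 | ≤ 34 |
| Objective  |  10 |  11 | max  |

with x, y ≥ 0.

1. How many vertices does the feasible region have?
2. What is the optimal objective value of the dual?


1. 4
2. 116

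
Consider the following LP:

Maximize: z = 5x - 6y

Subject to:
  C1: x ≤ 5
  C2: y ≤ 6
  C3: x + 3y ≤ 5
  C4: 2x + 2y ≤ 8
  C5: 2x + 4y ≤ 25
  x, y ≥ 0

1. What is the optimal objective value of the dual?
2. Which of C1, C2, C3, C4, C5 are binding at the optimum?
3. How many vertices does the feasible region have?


1. 20
2. C4
3. 4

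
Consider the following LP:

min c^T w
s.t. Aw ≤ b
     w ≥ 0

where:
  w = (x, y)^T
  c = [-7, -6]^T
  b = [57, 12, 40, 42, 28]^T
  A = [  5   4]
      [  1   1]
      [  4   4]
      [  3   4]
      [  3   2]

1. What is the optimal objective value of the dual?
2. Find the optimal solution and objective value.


1. -68
2. x = 8, y = 2, z = -68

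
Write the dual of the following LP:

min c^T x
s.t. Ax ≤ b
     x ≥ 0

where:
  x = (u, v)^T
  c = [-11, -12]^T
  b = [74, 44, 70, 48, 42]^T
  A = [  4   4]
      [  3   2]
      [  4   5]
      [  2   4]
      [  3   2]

Primal min cᵀx s.t. Ax ≤ b, x ≥ 0  →  Dual max −bᵀy s.t. Aᵀy ≥ −c, y ≥ 0.

Maximize: z = -74y1 - 44y2 - 70y3 - 48y4 - 42y5

Subject to:
  4y1 + 3y2 + 4y3 + 2y4 + 3y5 ≥ 11
  4y1 + 2y2 + 5y3 + 4y4 + 2y5 ≥ 12
  y1, y2, y3, y4, y5 ≥ 0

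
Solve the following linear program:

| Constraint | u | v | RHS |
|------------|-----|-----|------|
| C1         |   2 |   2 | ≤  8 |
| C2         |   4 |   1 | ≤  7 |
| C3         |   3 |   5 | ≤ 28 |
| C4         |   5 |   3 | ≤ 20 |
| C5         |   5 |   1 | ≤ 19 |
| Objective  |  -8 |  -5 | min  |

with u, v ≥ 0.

Evaluate the objective at each vertex of the feasible region:
  z(0, 0) = 0
  z(1.75, 0) = -14
  z(1, 3) = -23  ←
  z(0, 4) = -20
The minimum is at u = 1, v = 3.

u = 1, v = 3, z = -23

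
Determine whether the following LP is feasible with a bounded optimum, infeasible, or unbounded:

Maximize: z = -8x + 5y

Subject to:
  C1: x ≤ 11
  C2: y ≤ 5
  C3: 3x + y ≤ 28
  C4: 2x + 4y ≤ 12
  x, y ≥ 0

Feasible with a bounded optimal solution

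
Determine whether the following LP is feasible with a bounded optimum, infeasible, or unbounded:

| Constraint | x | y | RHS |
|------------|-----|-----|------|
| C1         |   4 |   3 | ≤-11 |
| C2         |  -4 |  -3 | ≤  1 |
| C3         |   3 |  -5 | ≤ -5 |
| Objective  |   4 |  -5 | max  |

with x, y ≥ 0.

Infeasible (no feasible solution exists)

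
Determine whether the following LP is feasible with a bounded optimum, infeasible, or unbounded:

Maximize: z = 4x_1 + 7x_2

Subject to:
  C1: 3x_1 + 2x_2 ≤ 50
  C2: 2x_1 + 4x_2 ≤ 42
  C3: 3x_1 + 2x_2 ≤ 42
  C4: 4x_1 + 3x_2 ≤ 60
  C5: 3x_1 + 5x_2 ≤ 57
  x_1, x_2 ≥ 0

Feasible with a bounded optimal solution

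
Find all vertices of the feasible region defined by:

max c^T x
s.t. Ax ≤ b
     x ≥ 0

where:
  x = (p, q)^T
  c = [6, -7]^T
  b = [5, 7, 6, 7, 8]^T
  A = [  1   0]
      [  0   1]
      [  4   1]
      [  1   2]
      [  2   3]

(0, 0), (1.5, 0), (1, 2), (0, 2.667)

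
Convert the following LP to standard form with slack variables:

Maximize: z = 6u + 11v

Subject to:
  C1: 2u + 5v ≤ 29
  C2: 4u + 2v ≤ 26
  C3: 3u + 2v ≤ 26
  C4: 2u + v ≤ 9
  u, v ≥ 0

max z = 6u + 11v

s.t.
  2u + 5v + s1 = 29
  4u + 2v + s2 = 26
  3u + 2v + s3 = 26
  2u + v + s4 = 9
  u, v, s1, s2, s3, s4 ≥ 0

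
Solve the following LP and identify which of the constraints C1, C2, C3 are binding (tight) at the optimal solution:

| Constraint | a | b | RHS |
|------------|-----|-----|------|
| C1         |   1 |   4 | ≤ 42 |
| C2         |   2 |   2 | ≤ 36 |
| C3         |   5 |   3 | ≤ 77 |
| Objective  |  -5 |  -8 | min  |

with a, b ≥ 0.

At a = 10, b = 8, compute slack b - a·x for each constraint:
  C1: 42 − 42 = 0  (binding)
  C2: 36 − 36 = 0  (binding)
  C3: 77 − 74 = 3  (slack)

Optimal: a = 10, b = 8
Binding: C1, C2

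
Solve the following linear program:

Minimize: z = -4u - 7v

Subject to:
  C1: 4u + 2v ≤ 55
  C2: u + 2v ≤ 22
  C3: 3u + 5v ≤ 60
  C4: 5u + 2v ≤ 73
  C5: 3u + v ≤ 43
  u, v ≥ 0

Evaluate the objective at each vertex of the feasible region:
  z(0, 0) = 0
  z(13.75, 0) = -55
  z(11.07, 5.357) = -81.79
  z(10, 6) = -82  ←
  z(0, 11) = -77
The minimum is at u = 10, v = 6.

u = 10, v = 6, z = -82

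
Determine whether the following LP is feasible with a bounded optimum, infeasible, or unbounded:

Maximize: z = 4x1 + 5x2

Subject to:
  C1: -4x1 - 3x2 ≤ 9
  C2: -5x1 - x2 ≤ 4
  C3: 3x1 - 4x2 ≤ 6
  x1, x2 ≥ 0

Unbounded (objective can increase without bound)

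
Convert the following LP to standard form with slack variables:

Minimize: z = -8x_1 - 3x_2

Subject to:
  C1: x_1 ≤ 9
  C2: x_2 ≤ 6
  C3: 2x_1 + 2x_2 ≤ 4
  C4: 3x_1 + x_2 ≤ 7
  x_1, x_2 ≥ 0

min z = -8x_1 - 3x_2

s.t.
  x_1 + s1 = 9
  x_2 + s2 = 6
  2x_1 + 2x_2 + s3 = 4
  3x_1 + x_2 + s4 = 7
  x_1, x_2, s1, s2, s3, s4 ≥ 0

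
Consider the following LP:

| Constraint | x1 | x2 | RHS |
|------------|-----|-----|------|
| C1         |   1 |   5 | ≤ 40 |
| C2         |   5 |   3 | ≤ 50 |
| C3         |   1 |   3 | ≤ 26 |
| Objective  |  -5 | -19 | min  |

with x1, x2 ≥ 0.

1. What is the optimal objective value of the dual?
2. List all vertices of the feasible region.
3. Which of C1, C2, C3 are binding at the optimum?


1. -158
2. (0, 0), (10, 0), (6, 6.667), (5, 7), (0, 8)
3. C1, C3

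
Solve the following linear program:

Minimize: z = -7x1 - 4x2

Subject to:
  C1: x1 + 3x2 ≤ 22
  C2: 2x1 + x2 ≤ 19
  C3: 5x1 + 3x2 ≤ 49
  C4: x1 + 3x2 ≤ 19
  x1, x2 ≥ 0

Evaluate the objective at each vertex of the feasible region:
  z(0, 0) = 0
  z(9.5, 0) = -66.5
  z(8, 3) = -68  ←
  z(7.5, 3.833) = -67.83
  z(0, 6.333) = -25.33
The minimum is at x1 = 8, x2 = 3.

x1 = 8, x2 = 3, z = -68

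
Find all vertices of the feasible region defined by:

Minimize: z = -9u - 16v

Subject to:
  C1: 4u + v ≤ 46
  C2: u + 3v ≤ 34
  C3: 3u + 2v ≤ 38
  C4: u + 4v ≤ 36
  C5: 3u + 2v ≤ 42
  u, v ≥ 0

(0, 0), (11.5, 0), (10.8, 2.8), (8, 7), (0, 9)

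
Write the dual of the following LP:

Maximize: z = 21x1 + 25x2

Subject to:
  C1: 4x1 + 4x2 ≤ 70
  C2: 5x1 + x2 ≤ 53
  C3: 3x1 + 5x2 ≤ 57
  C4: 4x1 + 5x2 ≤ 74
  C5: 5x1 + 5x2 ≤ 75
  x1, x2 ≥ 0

Primal max cᵀx s.t. Ax ≤ b, x ≥ 0  →  Dual min bᵀy s.t. Aᵀy ≥ c, y ≥ 0.

Minimize: z = 70y1 + 53y2 + 57y3 + 74y4 + 75y5

Subject to:
  4y1 + 5y2 + 3y3 + 4y4 + 5y5 ≥ 21
  4y1 + y2 + 5y3 + 5y4 + 5y5 ≥ 25
  y1, y2, y3, y4, y5 ≥ 0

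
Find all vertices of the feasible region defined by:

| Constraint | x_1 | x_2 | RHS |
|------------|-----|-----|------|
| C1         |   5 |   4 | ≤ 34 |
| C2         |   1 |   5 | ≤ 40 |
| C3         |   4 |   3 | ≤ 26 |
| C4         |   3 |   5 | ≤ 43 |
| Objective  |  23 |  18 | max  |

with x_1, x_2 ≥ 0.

(0, 0), (6.5, 0), (2, 6), (0.4762, 7.905), (0, 8)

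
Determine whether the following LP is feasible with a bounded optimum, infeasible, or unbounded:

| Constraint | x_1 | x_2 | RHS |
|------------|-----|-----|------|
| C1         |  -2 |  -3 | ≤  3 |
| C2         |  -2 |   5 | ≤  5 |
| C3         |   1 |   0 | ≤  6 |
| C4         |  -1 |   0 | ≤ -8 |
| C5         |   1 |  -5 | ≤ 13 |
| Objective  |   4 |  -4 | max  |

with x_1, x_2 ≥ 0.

Infeasible (no feasible solution exists)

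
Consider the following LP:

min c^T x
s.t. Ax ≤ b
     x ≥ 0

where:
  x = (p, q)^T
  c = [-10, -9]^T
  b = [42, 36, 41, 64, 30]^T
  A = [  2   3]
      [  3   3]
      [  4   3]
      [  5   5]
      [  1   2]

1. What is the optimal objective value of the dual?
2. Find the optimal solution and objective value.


1. -113
2. p = 5, q = 7, z = -113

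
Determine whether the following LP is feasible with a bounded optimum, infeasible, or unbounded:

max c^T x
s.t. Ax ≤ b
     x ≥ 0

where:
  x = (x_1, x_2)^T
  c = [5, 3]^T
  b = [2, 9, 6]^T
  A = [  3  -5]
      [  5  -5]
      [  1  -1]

Unbounded (objective can increase without bound)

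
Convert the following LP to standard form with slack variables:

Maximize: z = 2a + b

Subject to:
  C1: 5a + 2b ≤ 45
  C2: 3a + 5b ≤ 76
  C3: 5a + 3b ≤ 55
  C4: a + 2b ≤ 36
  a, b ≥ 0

max z = 2a + b

s.t.
  5a + 2b + s1 = 45
  3a + 5b + s2 = 76
  5a + 3b + s3 = 55
  a + 2b + s4 = 36
  a, b, s1, s2, s3, s4 ≥ 0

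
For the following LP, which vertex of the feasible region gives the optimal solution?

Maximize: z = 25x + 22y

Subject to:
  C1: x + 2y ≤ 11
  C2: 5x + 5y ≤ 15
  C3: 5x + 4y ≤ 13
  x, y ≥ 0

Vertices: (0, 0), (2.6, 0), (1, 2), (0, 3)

Evaluate the objective at each vertex of the feasible region:
  z(0, 0) = 0
  z(2.6, 0) = 65
  z(1, 2) = 69  ←
  z(0, 3) = 66
The maximum is at x = 1, y = 2.

(1, 2)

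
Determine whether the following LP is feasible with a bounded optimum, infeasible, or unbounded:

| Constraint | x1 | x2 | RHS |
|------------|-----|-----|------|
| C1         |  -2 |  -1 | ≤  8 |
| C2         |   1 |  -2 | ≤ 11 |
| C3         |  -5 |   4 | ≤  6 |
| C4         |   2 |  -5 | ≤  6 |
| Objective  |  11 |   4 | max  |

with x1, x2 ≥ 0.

Unbounded (objective can increase without bound)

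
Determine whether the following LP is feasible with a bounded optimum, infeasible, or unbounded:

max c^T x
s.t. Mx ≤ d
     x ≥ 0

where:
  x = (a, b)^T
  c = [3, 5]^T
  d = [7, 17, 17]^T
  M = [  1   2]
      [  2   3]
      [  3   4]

Feasible with a bounded optimal solution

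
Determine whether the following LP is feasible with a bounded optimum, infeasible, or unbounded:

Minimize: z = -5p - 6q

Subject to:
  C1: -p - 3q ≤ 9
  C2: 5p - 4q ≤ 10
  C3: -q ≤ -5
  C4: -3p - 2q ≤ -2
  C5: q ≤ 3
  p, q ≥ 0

Infeasible (no feasible solution exists)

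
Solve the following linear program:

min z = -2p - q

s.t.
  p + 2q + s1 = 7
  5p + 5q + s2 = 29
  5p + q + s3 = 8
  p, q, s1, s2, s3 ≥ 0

Evaluate the objective at each vertex of the feasible region:
  z(0, 0) = 0
  z(1.6, 0) = -3.2
  z(1, 3) = -5  ←
  z(0, 3.5) = -3.5
The minimum is at p = 1, q = 3.

p = 1, q = 3, z = -5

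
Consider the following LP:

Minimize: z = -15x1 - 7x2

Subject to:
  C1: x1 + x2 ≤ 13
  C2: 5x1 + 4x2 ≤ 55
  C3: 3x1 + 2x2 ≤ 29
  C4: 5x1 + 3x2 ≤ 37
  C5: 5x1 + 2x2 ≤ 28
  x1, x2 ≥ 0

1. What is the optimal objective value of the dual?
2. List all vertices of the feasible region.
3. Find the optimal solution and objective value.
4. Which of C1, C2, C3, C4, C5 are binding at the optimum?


1. -93
2. (0, 0), (5.6, 0), (2, 9), (0, 12.33)
3. x1 = 2, x2 = 9, z = -93
4. C4, C5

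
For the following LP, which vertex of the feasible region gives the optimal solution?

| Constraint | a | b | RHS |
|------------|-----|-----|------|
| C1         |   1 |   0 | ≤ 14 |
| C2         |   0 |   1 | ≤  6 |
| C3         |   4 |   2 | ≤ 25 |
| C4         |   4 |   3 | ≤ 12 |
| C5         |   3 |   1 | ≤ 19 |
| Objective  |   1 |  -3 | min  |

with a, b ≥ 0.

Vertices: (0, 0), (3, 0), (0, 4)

Evaluate the objective at each vertex of the feasible region:
  z(0, 0) = 0
  z(3, 0) = 3
  z(0, 4) = -12  ←
The minimum is at a = 0, b = 4.

(0, 4)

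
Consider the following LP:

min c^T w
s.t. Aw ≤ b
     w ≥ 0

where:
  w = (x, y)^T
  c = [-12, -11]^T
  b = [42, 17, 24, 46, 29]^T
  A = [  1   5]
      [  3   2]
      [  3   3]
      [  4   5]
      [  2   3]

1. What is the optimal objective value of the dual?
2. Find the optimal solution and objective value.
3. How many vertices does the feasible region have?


1. -89
2. x = 1, y = 7, z = -89
3. 4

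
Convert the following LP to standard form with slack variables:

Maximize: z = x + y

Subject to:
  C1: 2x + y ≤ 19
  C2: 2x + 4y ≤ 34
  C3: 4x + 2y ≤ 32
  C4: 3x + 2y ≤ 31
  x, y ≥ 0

max z = x + y

s.t.
  2x + y + s1 = 19
  2x + 4y + s2 = 34
  4x + 2y + s3 = 32
  3x + 2y + s4 = 31
  x, y, s1, s2, s3, s4 ≥ 0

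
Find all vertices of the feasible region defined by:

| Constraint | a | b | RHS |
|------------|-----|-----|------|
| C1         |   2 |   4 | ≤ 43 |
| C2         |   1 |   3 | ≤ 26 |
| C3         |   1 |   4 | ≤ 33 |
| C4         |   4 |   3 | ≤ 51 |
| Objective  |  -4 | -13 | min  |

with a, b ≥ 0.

(0, 0), (12.75, 0), (8.333, 5.889), (5, 7), (0, 8.25)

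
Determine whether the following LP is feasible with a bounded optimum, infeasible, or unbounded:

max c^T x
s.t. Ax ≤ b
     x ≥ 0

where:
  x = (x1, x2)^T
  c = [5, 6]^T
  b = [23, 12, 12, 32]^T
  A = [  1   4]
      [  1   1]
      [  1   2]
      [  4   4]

Feasible with a bounded optimal solution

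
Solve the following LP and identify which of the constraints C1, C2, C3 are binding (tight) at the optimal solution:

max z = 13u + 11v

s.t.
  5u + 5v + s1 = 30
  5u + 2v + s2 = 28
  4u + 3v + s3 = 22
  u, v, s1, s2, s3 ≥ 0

At u = 4, v = 2, compute slack b - a·x for each constraint:
  C1: 30 − 30 = 0  (binding)
  C2: 28 − 24 = 4  (slack)
  C3: 22 − 22 = 0  (binding)

Optimal: u = 4, v = 2
Binding: C1, C3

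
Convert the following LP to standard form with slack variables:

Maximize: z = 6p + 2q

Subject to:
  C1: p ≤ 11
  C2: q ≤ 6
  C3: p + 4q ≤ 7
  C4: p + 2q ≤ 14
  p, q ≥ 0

max z = 6p + 2q

s.t.
  p + s1 = 11
  q + s2 = 6
  p + 4q + s3 = 7
  p + 2q + s4 = 14
  p, q, s1, s2, s3, s4 ≥ 0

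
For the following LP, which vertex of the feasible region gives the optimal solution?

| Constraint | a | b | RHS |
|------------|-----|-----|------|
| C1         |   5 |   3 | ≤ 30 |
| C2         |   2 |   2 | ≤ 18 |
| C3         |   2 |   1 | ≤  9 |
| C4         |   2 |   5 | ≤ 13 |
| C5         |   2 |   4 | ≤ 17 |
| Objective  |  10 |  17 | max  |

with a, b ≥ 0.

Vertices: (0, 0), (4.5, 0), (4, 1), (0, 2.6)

Evaluate the objective at each vertex of the feasible region:
  z(0, 0) = 0
  z(4.5, 0) = 45
  z(4, 1) = 57  ←
  z(0, 2.6) = 44.2
The maximum is at a = 4, b = 1.

(4, 1)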